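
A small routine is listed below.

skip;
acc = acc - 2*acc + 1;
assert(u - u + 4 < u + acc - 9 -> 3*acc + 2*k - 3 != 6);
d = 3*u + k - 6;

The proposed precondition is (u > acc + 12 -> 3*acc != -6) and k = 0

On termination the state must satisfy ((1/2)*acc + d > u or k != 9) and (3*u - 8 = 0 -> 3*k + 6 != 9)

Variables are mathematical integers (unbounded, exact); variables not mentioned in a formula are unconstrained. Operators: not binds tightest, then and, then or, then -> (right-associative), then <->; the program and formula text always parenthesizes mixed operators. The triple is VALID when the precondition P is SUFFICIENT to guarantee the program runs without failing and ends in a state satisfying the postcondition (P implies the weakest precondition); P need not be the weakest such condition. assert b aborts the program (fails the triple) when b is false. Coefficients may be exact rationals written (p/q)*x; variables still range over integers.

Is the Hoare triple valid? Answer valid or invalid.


Working backward. After the program, the postcondition ((1/2)*acc + d > u or k != 9) and (3*u - 8 = 0 -> 3*k + 6 != 9) must hold; in canonical form it is ((1/2)*acc + d > u or k != 9) and (3*u = 8 -> 3*k != 3).
Before d := 3*u + k - 6: ((1/2)*acc + k + 2*u > 6 or k != 9) and (3*u = 8 -> 3*k != 3)
Before assert u - u + 4 < u + acc - 9 -> 3*acc + 2*k - 3 != 6: (acc + u > 13 -> 3*acc + 2*k != 9) and ((1/2)*acc + k + 2*u > 6 or k != 9) and (3*u = 8 -> 3*k != 3)
Before acc := acc - 2*acc + 1: (u > acc + 12 -> 2*k != 3*acc + 6) and (k + 2*u > (1/2)*acc + 11/2 or k != 9) and (3*u = 8 -> 3*k != 3)
Before skip: (u > acc + 12 -> 2*k != 3*acc + 6) and (k + 2*u > (1/2)*acc + 11/2 or k != 9) and (3*u = 8 -> 3*k != 3)
The weakest precondition is (u > acc + 12 -> 2*k != 3*acc + 6) and (k + 2*u > (1/2)*acc + 11/2 or k != 9) and (3*u = 8 -> 3*k != 3).
Check whether (u > acc + 12 -> 3*acc != -6) and k = 0 implies it.
Every state satisfying the precondition satisfies the weakest precondition: the implication holds.
Answer: valid


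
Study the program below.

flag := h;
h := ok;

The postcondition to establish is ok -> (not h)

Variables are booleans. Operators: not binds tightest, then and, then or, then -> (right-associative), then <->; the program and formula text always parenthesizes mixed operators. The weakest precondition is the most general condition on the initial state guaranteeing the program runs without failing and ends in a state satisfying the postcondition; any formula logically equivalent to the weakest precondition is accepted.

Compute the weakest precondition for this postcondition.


Working backward. After the program, ok -> (not h) must hold.
Before h := ok: ok -> (not ok)
Before flag := h: ok -> (not ok)
Answer: WP = ok -> (not ok)


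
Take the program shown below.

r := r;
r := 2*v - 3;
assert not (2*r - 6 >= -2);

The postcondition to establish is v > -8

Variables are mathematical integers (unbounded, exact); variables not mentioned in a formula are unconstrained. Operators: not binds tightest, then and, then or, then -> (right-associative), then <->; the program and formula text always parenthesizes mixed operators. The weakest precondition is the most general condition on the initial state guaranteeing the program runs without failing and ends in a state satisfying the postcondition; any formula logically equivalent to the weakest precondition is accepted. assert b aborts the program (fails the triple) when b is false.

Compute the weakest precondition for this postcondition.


Working backward. After the program, v > -8 must hold.
Before assert not (2*r - 6 >= -2): (not (2*r >= 4)) and v > -8
Before r := 2*v - 3: (not (4*v >= 10)) and v > -8
Before r := r: (not (4*v >= 10)) and v > -8
Answer: WP = (not (4*v >= 10)) and v > -8


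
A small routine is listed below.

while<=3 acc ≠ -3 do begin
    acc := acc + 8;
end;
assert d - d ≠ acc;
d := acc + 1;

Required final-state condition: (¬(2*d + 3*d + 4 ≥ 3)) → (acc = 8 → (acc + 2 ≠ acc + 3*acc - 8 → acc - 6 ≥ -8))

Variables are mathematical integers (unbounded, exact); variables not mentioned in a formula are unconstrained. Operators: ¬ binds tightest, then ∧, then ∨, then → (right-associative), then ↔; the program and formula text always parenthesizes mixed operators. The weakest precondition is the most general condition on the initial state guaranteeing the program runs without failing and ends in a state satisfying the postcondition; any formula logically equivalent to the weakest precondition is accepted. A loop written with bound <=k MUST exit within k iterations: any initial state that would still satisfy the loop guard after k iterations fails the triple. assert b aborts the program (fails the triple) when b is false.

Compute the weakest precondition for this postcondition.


Working backward. After the program, the postcondition (¬(2*d + 3*d + 4 ≥ 3)) → (acc = 8 → (acc + 2 ≠ acc + 3*acc - 8 → acc - 6 ≥ -8)) must hold; in canonical form it is (¬(5*d ≥ -1)) → (acc = 8 → (3*acc ≠ 10 → acc ≥ -2)).
Before d := acc + 1: (¬(5*acc ≥ -6)) → (acc = 8 → (3*acc ≠ 10 → acc ≥ -2))
Before assert d - d ≠ acc: acc ≠ 0 ∧ ((¬(5*acc ≥ -6)) → (acc = 8 → (3*acc ≠ 10 → acc ≥ -2)))
Before the loop (bound <=3), unroll the exhaustion recursion (WP_0 = exit-now case; WP_j = one more guarded iteration, up to j = 3):
  WP_0: (¬(acc ≠ -3)) ∧ acc ≠ 0 ∧ ((¬(5*acc ≥ -6)) → (acc = 8 → (3*acc ≠ 10 → acc ≥ -2)))
  WP_1: (acc ≠ -3 → ((¬(acc ≠ -11)) ∧ acc ≠ -8 ∧ ((¬(5*acc ≥ -46)) → (acc = 0 → (3*acc ≠ -14 → acc ≥ -10))))) ∧ ((¬(acc ≠ -3)) → (acc ≠ 0 ∧ ((¬(5*acc ≥ -6)) → (acc = 8 → (3*acc ≠ 10 → acc ≥ -2)))))
  WP_2: (acc ≠ -3 → ((acc ≠ -11 → ((¬(acc ≠ -19)) ∧ acc ≠ -16 ∧ ((¬(5*acc ≥ -86)) → (acc = -8 → (3*acc ≠ -38 → acc ≥ -18))))) ∧ ((¬(acc ≠ -11)) → (acc ≠ -8 ∧ ((¬(5*acc ≥ -46)) → (acc = 0 → (3*acc ≠ -14 → acc ≥ -10))))))) ∧ ((¬(acc ≠ -3)) → (acc ≠ 0 ∧ ((¬(5*acc ≥ -6)) → (acc = 8 → (3*acc ≠ 10 → acc ≥ -2)))))
  WP_3: (acc ≠ -3 → ((acc ≠ -11 → ((acc ≠ -19 → ((¬(acc ≠ -27)) ∧ acc ≠ -24 ∧ ((¬(5*acc ≥ -126)) → (acc = -16 → (3*acc ≠ -62 → acc ≥ -26))))) ∧ ((¬(acc ≠ -19)) → (acc ≠ -16 ∧ ((¬(5*acc ≥ -86)) → (acc = -8 → (3*acc ≠ -38 → acc ≥ -18))))))) ∧ ((¬(acc ≠ -11)) → (acc ≠ -8 ∧ ((¬(5*acc ≥ -46)) → (acc = 0 → (3*acc ≠ -14 → acc ≥ -10))))))) ∧ ((¬(acc ≠ -3)) → (acc ≠ 0 ∧ ((¬(5*acc ≥ -6)) → (acc = 8 → (3*acc ≠ 10 → acc ≥ -2)))))
So before the loop: (acc ≠ -3 → ((acc ≠ -11 → ((acc ≠ -19 → ((¬(acc ≠ -27)) ∧ acc ≠ -24 ∧ ((¬(5*acc ≥ -126)) → (acc = -16 → (3*acc ≠ -62 → acc ≥ -26))))) ∧ ((¬(acc ≠ -19)) → (acc ≠ -16 ∧ ((¬(5*acc ≥ -86)) → (acc = -8 → (3*acc ≠ -38 → acc ≥ -18))))))) ∧ ((¬(acc ≠ -11)) → (acc ≠ -8 ∧ ((¬(5*acc ≥ -46)) → (acc = 0 → (3*acc ≠ -14 → acc ≥ -10))))))) ∧ ((¬(acc ≠ -3)) → (acc ≠ 0 ∧ ((¬(5*acc ≥ -6)) → (acc = 8 → (3*acc ≠ 10 → acc ≥ -2)))))
Answer: WP = (acc ≠ -3 → ((acc ≠ -11 → ((acc ≠ -19 → ((¬(acc ≠ -27)) ∧ acc ≠ -24 ∧ ((¬(5*acc ≥ -126)) → (acc = -16 → (3*acc ≠ -62 → acc ≥ -26))))) ∧ ((¬(acc ≠ -19)) → (acc ≠ -16 ∧ ((¬(5*acc ≥ -86)) → (acc = -8 → (3*acc ≠ -38 → acc ≥ -18))))))) ∧ ((¬(acc ≠ -11)) → (acc ≠ -8 ∧ ((¬(5*acc ≥ -46)) → (acc = 0 → (3*acc ≠ -14 → acc ≥ -10))))))) ∧ ((¬(acc ≠ -3)) → (acc ≠ 0 ∧ ((¬(5*acc ≥ -6)) → (acc = 8 → (3*acc ≠ 10 → acc ≥ -2)))))


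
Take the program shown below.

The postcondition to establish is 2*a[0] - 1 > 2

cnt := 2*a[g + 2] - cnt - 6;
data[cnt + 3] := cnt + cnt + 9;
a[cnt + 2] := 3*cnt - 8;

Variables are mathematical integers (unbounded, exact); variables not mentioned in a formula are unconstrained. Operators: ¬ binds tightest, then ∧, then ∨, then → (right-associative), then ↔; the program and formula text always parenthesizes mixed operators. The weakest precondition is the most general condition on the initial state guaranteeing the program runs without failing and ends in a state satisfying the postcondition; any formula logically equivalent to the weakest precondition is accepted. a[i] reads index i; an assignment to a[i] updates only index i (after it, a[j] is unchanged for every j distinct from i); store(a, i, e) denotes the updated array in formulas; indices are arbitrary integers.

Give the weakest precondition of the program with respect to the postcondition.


Working backward. After the program, the postcondition 2*a[0] - 1 > 2 must hold; in canonical form it is 2*a[0] > 3.
Before a[cnt + 2] := 3*cnt - 8: 2*store(a, cnt + 2, 3*cnt - 8)[0] > 3
Before data[cnt + 3] := cnt + cnt + 9: 2*store(a, cnt + 2, 3*cnt - 8)[0] > 3
Before cnt := 2*a[g + 2] - cnt - 6: 2*store(a, 2*a[g + 2] - cnt - 4, 6*a[g + 2] - 3*cnt - 26)[0] > 3
Answer: WP = 2*store(a, 2*a[g + 2] - cnt - 4, 6*a[g + 2] - 3*cnt - 26)[0] > 3


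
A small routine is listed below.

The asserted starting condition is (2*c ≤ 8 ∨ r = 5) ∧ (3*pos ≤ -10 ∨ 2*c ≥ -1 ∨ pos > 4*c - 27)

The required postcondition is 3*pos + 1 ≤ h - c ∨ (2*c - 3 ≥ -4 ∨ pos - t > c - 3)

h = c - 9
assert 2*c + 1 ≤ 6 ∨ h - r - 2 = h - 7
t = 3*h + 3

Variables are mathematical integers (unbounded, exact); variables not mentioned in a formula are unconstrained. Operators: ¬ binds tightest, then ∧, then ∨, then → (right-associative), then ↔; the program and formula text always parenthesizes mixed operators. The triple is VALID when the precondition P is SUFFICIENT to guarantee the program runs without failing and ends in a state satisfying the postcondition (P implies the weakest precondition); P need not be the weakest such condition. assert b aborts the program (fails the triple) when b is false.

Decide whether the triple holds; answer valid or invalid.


Working backward. After the program, the postcondition 3*pos + 1 ≤ h - c ∨ (2*c - 3 ≥ -4 ∨ pos - t > c - 3) must hold; in canonical form it is c + 3*pos ≤ h - 1 ∨ 2*c ≥ -1 ∨ pos > c + t - 3.
Before t := 3*h + 3: c + 3*pos ≤ h - 1 ∨ 2*c ≥ -1 ∨ pos > c + 3*h
Before assert 2*c + 1 ≤ 6 ∨ h - r - 2 = h - 7: (2*c ≤ 5 ∨ r = 5) ∧ (c + 3*pos ≤ h - 1 ∨ 2*c ≥ -1 ∨ pos > c + 3*h)
Before h := c - 9: (2*c ≤ 5 ∨ r = 5) ∧ (3*pos ≤ -10 ∨ 2*c ≥ -1 ∨ pos > 4*c - 27)
The weakest precondition is (2*c ≤ 5 ∨ r = 5) ∧ (3*pos ≤ -10 ∨ 2*c ≥ -1 ∨ pos > 4*c - 27).
Check whether (2*c ≤ 8 ∨ r = 5) ∧ (3*pos ≤ -10 ∨ 2*c ≥ -1 ∨ pos > 4*c - 27) implies it.
Countermodel: at the initial state c = 3, pos = 0, r = 6, the precondition holds but the weakest precondition fails.
Answer: invalid


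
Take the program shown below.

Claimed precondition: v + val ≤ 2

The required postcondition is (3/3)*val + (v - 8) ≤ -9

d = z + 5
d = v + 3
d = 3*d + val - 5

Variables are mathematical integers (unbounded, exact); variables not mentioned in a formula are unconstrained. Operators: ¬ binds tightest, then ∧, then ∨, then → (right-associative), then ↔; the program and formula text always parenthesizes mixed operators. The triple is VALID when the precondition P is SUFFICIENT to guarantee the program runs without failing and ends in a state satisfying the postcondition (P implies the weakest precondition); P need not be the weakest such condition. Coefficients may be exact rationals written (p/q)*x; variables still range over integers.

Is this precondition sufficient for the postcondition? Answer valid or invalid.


Working backward. After the program, the postcondition (3/3)*val + (v - 8) ≤ -9 must hold; in canonical form it is v + val ≤ -1.
Before d := 3*d + val - 5: v + val ≤ -1
Before d := v + 3: v + val ≤ -1
Before d := z + 5: v + val ≤ -1
The weakest precondition is v + val ≤ -1.
Check whether v + val ≤ 2 implies it.
Countermodel: at the initial state v = 0, val = 0, the precondition holds but the weakest precondition fails.
Answer: invalid


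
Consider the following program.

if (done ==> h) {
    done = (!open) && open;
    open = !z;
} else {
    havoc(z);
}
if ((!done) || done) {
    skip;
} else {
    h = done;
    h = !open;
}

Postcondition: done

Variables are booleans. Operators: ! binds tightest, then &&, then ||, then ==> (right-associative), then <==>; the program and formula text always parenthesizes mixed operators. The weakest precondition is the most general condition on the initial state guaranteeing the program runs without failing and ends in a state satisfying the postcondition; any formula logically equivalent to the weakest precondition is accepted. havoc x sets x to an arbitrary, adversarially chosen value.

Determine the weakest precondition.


Working backward. After the program, done must hold.
Then branch requires done; else branch requires done.
Before the if: done
Then branch requires false; else branch requires done.
Before the if: (!(done ==> h)) && ((!(done ==> h)) ==> done)
Answer: WP = (!(done ==> h)) && ((!(done ==> h)) ==> done)


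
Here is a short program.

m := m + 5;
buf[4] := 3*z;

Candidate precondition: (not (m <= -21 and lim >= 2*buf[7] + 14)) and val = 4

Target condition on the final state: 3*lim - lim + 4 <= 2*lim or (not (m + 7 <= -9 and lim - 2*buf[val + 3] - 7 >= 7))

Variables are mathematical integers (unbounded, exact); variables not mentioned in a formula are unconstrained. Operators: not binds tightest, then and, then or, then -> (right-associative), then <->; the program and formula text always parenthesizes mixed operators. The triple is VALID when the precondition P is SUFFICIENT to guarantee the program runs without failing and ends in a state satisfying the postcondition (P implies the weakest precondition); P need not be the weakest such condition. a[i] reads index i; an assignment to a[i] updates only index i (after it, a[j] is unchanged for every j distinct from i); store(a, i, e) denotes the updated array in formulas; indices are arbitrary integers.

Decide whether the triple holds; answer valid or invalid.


Working backward. After the program, the postcondition 3*lim - lim + 4 <= 2*lim or (not (m + 7 <= -9 and lim - 2*buf[val + 3] - 7 >= 7)) must hold; in canonical form it is not (m <= -16 and lim >= 2*buf[val + 3] + 14).
Before buf[4] := 3*z: not (m <= -16 and lim >= 2*store(buf, 4, 3*z)[val + 3] + 14)
Before m := m + 5: not (m <= -21 and lim >= 2*store(buf, 4, 3*z)[val + 3] + 14)
The weakest precondition is not (m <= -21 and lim >= 2*store(buf, 4, 3*z)[val + 3] + 14).
Check whether (not (m <= -21 and lim >= 2*buf[7] + 14)) and val = 4 implies it.
Every state satisfying the precondition satisfies the weakest precondition: the implication holds.
Answer: valid


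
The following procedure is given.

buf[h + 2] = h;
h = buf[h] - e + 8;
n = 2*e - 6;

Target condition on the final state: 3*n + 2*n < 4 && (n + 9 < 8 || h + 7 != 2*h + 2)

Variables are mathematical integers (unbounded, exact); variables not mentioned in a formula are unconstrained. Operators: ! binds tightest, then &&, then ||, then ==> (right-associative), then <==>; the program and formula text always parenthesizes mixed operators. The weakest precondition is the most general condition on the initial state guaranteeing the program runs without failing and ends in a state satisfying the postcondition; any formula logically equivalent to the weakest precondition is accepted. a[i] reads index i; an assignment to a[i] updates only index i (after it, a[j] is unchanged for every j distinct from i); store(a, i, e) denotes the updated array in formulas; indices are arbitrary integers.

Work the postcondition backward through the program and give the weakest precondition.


Working backward. After the program, the postcondition 3*n + 2*n < 4 && (n + 9 < 8 || h + 7 != 2*h + 2) must hold; in canonical form it is 5*n < 4 && (n < -1 || h != 5).
Before n := 2*e - 6: 10*e < 34 && (2*e < 5 || h != 5)
Before h := buf[h] - e + 8: 10*e < 34 && (2*e < 5 || buf[h] != e - 3)
Before buf[h + 2] := h: 10*e < 34 && (2*e < 5 || store(buf, h + 2, h)[h] != e - 3)
Answer: WP = 10*e < 34 && (2*e < 5 || store(buf, h + 2, h)[h] != e - 3)


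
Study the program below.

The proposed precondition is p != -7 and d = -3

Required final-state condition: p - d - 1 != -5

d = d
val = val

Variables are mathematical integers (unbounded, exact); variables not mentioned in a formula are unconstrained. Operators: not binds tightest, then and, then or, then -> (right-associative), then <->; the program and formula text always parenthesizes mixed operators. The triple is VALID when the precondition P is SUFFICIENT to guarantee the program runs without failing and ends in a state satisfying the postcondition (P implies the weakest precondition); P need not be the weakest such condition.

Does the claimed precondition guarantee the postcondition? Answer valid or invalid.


Working backward. After the program, the postcondition p - d - 1 != -5 must hold; in canonical form it is p != d - 4.
Before val := val: p != d - 4
Before d := d: p != d - 4
The weakest precondition is p != d - 4.
Check whether p != -7 and d = -3 implies it.
Every state satisfying the precondition satisfies the weakest precondition: the implication holds.
Answer: valid


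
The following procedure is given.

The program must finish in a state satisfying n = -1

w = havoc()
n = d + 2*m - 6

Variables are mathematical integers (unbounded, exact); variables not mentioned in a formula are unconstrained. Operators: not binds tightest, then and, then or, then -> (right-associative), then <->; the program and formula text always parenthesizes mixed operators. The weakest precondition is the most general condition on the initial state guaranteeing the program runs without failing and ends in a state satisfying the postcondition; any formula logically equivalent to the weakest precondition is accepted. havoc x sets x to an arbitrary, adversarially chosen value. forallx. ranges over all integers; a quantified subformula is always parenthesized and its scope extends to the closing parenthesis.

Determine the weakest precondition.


Working backward. After the program, n = -1 must hold.
Before n := d + 2*m - 6: d + 2*m = 5
Before havoc w: d + 2*m = 5
Answer: WP = d + 2*m = 5


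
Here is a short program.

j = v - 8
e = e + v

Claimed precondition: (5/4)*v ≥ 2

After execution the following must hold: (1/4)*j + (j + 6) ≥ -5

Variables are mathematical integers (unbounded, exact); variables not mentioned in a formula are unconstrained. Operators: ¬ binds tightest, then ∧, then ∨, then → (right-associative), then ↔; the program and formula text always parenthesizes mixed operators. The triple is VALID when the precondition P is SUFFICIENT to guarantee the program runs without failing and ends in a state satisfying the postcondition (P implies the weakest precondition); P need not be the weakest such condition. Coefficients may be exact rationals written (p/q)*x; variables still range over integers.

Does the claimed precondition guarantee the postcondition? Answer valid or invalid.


Working backward. After the program, the postcondition (1/4)*j + (j + 6) ≥ -5 must hold; in canonical form it is (5/4)*j ≥ -11.
Before e := e + v: (5/4)*j ≥ -11
Before j := v - 8: (5/4)*v ≥ -1
The weakest precondition is (5/4)*v ≥ -1.
Check whether (5/4)*v ≥ 2 implies it.
Every state satisfying the precondition satisfies the weakest precondition: the implication holds.
Answer: valid


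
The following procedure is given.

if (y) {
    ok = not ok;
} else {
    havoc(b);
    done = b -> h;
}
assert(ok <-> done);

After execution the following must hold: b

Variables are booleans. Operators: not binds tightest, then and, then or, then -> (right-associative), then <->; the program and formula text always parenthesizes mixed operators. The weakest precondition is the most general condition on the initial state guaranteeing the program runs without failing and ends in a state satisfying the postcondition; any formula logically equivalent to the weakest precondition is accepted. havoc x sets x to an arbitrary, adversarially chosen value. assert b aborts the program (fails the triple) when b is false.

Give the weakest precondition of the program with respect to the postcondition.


Working backward. After the program, b must hold.
Before assert ok <-> done: (ok <-> done) and b
Then branch requires ((not ok) <-> done) and b; else branch requires false.
Before the if: (y -> (((not ok) <-> done) and b)) and y
Answer: WP = (y -> (((not ok) <-> done) and b)) and y


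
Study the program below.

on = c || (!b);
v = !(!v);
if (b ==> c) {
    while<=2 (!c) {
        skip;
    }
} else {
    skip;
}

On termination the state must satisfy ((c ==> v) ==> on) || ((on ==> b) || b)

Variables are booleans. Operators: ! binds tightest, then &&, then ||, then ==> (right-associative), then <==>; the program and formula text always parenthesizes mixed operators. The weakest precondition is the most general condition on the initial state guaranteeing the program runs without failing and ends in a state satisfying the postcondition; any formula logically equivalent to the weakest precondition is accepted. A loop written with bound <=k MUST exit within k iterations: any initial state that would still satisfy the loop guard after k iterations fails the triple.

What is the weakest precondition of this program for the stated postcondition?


Working backward. After the program, the postcondition ((c ==> v) ==> on) || ((on ==> b) || b) must hold; in canonical form it is ((c ==> v) ==> on) || (on ==> b) || b.
Then branch requires ((!c) ==> (((!c) ==> (c && (((c ==> v) ==> on) || (on ==> b) || b))) && (c ==> (((c ==> v) ==> on) || (on ==> b) || b)))) && (c ==> (((c ==> v) ==> on) || (on ==> b) || b)); else branch requires ((c ==> v) ==> on) || (on ==> b) || b.
Before the if: ((b ==> c) ==> (((!c) ==> (((!c) ==> (c && (((c ==> v) ==> on) || (on ==> b) || b))) && (c ==> (((c ==> v) ==> on) || (on ==> b) || b)))) && (c ==> (((c ==> v) ==> on) || (on ==> b) || b)))) && ((!(b ==> c)) ==> (((c ==> v) ==> on) || (on ==> b) || b))
Before v := !(!v): ((b ==> c) ==> (((!c) ==> (((!c) ==> (c && (((c ==> v) ==> on) || (on ==> b) || b))) && (c ==> (((c ==> v) ==> on) || (on ==> b) || b)))) && (c ==> (((c ==> v) ==> on) || (on ==> b) || b)))) && ((!(b ==> c)) ==> (((c ==> v) ==> on) || (on ==> b) || b))
Before on := c || (!b): ((b ==> c) ==> (((!c) ==> (((!c) ==> (c && (((c ==> v) ==> (c || (!b))) || ((c || (!b)) ==> b) || b))) && (c ==> (((c ==> v) ==> (c || (!b))) || ((c || (!b)) ==> b) || b)))) && (c ==> (((c ==> v) ==> (c || (!b))) || ((c || (!b)) ==> b) || b)))) && ((!(b ==> c)) ==> (((c ==> v) ==> (c || (!b))) || ((c || (!b)) ==> b) || b))
Answer: WP = ((b ==> c) ==> (((!c) ==> (((!c) ==> (c && (((c ==> v) ==> (c || (!b))) || ((c || (!b)) ==> b) || b))) && (c ==> (((c ==> v) ==> (c || (!b))) || ((c || (!b)) ==> b) || b)))) && (c ==> (((c ==> v) ==> (c || (!b))) || ((c || (!b)) ==> b) || b)))) && ((!(b ==> c)) ==> (((c ==> v) ==> (c || (!b))) || ((c || (!b)) ==> b) || b))


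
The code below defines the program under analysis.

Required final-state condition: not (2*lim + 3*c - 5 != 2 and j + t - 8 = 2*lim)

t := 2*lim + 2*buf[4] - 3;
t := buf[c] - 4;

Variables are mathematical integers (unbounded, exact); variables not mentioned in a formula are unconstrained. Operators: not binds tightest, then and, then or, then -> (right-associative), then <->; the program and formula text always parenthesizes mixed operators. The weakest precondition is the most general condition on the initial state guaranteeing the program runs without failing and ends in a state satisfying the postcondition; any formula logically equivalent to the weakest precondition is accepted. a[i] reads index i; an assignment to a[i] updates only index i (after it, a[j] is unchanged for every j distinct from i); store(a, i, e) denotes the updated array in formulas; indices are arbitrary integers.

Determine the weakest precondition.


Working backward. After the program, the postcondition not (2*lim + 3*c - 5 != 2 and j + t - 8 = 2*lim) must hold; in canonical form it is not (3*c + 2*lim != 7 and j + t = 2*lim + 8).
Before t := buf[c] - 4: not (3*c + 2*lim != 7 and buf[c] + j = 2*lim + 12)
Before t := 2*lim + 2*buf[4] - 3: not (3*c + 2*lim != 7 and buf[c] + j = 2*lim + 12)
Answer: WP = not (3*c + 2*lim != 7 and buf[c] + j = 2*lim + 12)


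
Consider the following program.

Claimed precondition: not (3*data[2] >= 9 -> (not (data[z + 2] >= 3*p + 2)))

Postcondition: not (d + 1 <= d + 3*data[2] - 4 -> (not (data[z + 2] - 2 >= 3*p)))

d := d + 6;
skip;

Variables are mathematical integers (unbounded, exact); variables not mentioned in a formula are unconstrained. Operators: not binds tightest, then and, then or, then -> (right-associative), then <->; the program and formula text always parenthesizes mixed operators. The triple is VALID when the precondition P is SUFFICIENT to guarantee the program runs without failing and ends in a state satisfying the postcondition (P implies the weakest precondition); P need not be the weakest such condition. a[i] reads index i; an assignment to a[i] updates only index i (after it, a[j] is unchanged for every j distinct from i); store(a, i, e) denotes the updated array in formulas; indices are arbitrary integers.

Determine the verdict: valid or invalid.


Working backward. After the program, the postcondition not (d + 1 <= d + 3*data[2] - 4 -> (not (data[z + 2] - 2 >= 3*p))) must hold; in canonical form it is not (3*data[2] >= 5 -> (not (data[z + 2] >= 3*p + 2))).
Before skip: not (3*data[2] >= 5 -> (not (data[z + 2] >= 3*p + 2)))
Before d := d + 6: not (3*data[2] >= 5 -> (not (data[z + 2] >= 3*p + 2)))
The weakest precondition is not (3*data[2] >= 5 -> (not (data[z + 2] >= 3*p + 2))).
Check whether not (3*data[2] >= 9 -> (not (data[z + 2] >= 3*p + 2))) implies it.
Every state satisfying the precondition satisfies the weakest precondition: the implication holds.
Answer: valid


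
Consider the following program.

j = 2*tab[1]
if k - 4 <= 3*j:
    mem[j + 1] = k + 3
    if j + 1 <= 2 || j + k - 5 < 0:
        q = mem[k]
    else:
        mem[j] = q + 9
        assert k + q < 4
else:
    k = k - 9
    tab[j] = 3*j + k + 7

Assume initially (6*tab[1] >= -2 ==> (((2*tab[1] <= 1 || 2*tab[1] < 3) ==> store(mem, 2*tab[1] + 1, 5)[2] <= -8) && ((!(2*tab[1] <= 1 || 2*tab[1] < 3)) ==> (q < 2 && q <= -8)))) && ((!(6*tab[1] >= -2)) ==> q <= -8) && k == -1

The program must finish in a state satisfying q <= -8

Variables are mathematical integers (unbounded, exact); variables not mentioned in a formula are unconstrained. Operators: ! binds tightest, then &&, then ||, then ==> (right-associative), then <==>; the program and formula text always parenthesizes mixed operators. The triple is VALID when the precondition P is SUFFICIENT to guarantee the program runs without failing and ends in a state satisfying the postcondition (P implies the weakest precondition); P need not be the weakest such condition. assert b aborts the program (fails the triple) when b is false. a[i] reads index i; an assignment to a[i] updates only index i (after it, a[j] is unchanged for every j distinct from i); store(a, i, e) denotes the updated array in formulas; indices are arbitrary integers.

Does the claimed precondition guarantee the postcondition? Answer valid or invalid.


Working backward. After the program, q <= -8 must hold.
Then branch requires ((j <= 1 || j + k < 5) ==> store(mem, j + 1, k + 3)[k] <= -8) && ((!(j <= 1 || j + k < 5)) ==> (k + q < 4 && q <= -8)); else branch requires q <= -8.
Before the if: (k <= 3*j + 4 ==> (((j <= 1 || j + k < 5) ==> store(mem, j + 1, k + 3)[k] <= -8) && ((!(j <= 1 || j + k < 5)) ==> (k + q < 4 && q <= -8)))) && ((!(k <= 3*j + 4)) ==> q <= -8)
Before j := 2*tab[1]: (k <= 6*tab[1] + 4 ==> (((2*tab[1] <= 1 || 2*tab[1] + k < 5) ==> store(mem, 2*tab[1] + 1, k + 3)[k] <= -8) && ((!(2*tab[1] <= 1 || 2*tab[1] + k < 5)) ==> (k + q < 4 && q <= -8)))) && ((!(k <= 6*tab[1] + 4)) ==> q <= -8)
The weakest precondition is (k <= 6*tab[1] + 4 ==> (((2*tab[1] <= 1 || 2*tab[1] + k < 5) ==> store(mem, 2*tab[1] + 1, k + 3)[k] <= -8) && ((!(2*tab[1] <= 1 || 2*tab[1] + k < 5)) ==> (k + q < 4 && q <= -8)))) && ((!(k <= 6*tab[1] + 4)) ==> q <= -8).
Check whether (6*tab[1] >= -2 ==> (((2*tab[1] <= 1 || 2*tab[1] < 3) ==> store(mem, 2*tab[1] + 1, 5)[2] <= -8) && ((!(2*tab[1] <= 1 || 2*tab[1] < 3)) ==> (q < 2 && q <= -8)))) && ((!(6*tab[1] >= -2)) ==> q <= -8) && k == -1 implies it.
Countermodel: at the initial state k = -1, mem = {[-1] = 0, [1] = 3, [2] = -8, elsewhere 3}, q = 0, tab = {[-1] = 0, [1] = 0, [2] = 0, elsewhere 0}, the precondition holds but the weakest precondition fails.
Answer: invalid


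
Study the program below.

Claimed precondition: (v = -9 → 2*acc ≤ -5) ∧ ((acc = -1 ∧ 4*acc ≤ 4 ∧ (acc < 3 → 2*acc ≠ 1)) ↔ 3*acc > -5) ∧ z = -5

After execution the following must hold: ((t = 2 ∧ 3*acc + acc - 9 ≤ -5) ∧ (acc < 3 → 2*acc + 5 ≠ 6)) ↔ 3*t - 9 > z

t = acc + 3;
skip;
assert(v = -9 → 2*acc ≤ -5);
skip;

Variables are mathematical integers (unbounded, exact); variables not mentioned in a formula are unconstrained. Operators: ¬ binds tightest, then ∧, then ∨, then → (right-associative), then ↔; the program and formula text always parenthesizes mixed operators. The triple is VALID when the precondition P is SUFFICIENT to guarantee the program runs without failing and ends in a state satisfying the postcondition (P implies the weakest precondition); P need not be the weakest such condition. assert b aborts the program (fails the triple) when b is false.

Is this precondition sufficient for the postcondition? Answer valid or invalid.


Working backward. After the program, the postcondition ((t = 2 ∧ 3*acc + acc - 9 ≤ -5) ∧ (acc < 3 → 2*acc + 5 ≠ 6)) ↔ 3*t - 9 > z must hold; in canonical form it is (t = 2 ∧ 4*acc ≤ 4 ∧ (acc < 3 → 2*acc ≠ 1)) ↔ 3*t > z + 9.
Before skip: (t = 2 ∧ 4*acc ≤ 4 ∧ (acc < 3 → 2*acc ≠ 1)) ↔ 3*t > z + 9
Before assert v = -9 → 2*acc ≤ -5: (v = -9 → 2*acc ≤ -5) ∧ ((t = 2 ∧ 4*acc ≤ 4 ∧ (acc < 3 → 2*acc ≠ 1)) ↔ 3*t > z + 9)
Before skip: (v = -9 → 2*acc ≤ -5) ∧ ((t = 2 ∧ 4*acc ≤ 4 ∧ (acc < 3 → 2*acc ≠ 1)) ↔ 3*t > z + 9)
Before t := acc + 3: (v = -9 → 2*acc ≤ -5) ∧ ((acc = -1 ∧ 4*acc ≤ 4 ∧ (acc < 3 → 2*acc ≠ 1)) ↔ 3*acc > z)
The weakest precondition is (v = -9 → 2*acc ≤ -5) ∧ ((acc = -1 ∧ 4*acc ≤ 4 ∧ (acc < 3 → 2*acc ≠ 1)) ↔ 3*acc > z).
Check whether (v = -9 → 2*acc ≤ -5) ∧ ((acc = -1 ∧ 4*acc ≤ 4 ∧ (acc < 3 → 2*acc ≠ 1)) ↔ 3*acc > -5) ∧ z = -5 implies it.
Every state satisfying the precondition satisfies the weakest precondition: the implication holds.
Answer: valid


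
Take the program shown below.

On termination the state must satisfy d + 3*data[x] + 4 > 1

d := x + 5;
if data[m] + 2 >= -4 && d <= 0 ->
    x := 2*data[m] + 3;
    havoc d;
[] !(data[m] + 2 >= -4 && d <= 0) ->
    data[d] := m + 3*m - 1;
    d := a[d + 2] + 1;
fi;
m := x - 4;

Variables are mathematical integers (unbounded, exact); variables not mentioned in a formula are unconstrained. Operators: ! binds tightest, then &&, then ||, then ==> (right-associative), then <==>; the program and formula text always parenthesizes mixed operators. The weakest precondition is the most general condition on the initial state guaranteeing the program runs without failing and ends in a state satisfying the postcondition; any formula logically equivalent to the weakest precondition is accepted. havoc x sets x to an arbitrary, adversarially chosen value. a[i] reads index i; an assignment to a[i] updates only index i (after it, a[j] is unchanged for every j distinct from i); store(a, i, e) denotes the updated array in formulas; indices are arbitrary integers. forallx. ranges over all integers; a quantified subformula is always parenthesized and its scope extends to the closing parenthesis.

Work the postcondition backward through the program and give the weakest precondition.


Working backward. After the program, the postcondition d + 3*data[x] + 4 > 1 must hold; in canonical form it is 3*data[x] + d > -3.
Before m := x - 4: 3*data[x] + d > -3
Then branch requires forall d_1. 3*data[2*data[m] + 3] + d_1 > -3; else branch requires a[d + 2] + 3*store(data, d, 4*m - 1)[x] > -4.
Before the if: ((data[m] >= -6 && d <= 0) ==> (forall d_1. 3*data[2*data[m] + 3] + d_1 > -3)) && ((!(data[m] >= -6 && d <= 0)) ==> a[d + 2] + 3*store(data, d, 4*m - 1)[x] > -4)
Before d := x + 5: ((data[m] >= -6 && x <= -5) ==> (forall d_1. 3*data[2*data[m] + 3] + d_1 > -3)) && ((!(data[m] >= -6 && x <= -5)) ==> a[x + 7] + 3*store(data, x + 5, 4*m - 1)[x] > -4)
Answer: WP = ((data[m] >= -6 && x <= -5) ==> (forall d_1. 3*data[2*data[m] + 3] + d_1 > -3)) && ((!(data[m] >= -6 && x <= -5)) ==> a[x + 7] + 3*store(data, x + 5, 4*m - 1)[x] > -4)


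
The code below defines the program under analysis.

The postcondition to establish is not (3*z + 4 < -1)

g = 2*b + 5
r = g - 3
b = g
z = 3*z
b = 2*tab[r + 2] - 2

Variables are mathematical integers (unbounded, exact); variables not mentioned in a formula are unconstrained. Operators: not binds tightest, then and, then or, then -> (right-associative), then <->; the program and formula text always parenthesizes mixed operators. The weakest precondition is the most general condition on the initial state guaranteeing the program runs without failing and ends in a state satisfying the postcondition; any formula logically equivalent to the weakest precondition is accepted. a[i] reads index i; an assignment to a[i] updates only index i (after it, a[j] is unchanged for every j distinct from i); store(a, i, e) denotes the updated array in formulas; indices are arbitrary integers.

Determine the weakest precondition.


Working backward. After the program, the postcondition not (3*z + 4 < -1) must hold; in canonical form it is not (3*z < -5).
Before b := 2*tab[r + 2] - 2: not (3*z < -5)
Before z := 3*z: not (9*z < -5)
Before b := g: not (9*z < -5)
Before r := g - 3: not (9*z < -5)
Before g := 2*b + 5: not (9*z < -5)
Answer: WP = not (9*z < -5)


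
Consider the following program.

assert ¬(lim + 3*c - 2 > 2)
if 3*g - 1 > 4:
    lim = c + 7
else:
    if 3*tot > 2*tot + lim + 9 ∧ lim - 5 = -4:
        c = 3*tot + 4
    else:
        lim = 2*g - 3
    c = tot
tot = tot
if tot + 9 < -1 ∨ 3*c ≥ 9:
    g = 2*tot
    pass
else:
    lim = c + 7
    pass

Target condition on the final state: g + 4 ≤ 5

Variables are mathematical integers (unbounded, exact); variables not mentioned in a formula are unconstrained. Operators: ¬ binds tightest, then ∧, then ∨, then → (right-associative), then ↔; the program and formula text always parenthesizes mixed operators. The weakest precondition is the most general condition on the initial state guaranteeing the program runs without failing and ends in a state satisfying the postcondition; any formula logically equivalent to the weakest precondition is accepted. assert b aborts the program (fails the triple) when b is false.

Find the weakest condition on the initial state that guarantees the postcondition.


Working backward. After the program, the postcondition g + 4 ≤ 5 must hold; in canonical form it is g ≤ 1.
Then branch requires 2*tot ≤ 1; else branch requires g ≤ 1.
Before the if: ((tot < -10 ∨ 3*c ≥ 9) → 2*tot ≤ 1) ∧ ((¬(tot < -10 ∨ 3*c ≥ 9)) → g ≤ 1)
Before tot := tot: ((tot < -10 ∨ 3*c ≥ 9) → 2*tot ≤ 1) ∧ ((¬(tot < -10 ∨ 3*c ≥ 9)) → g ≤ 1)
Then branch requires ((tot < -10 ∨ 3*c ≥ 9) → 2*tot ≤ 1) ∧ ((¬(tot < -10 ∨ 3*c ≥ 9)) → g ≤ 1); else branch requires ((tot > lim + 9 ∧ lim = 1) → (((tot < -10 ∨ 3*tot ≥ 9) → 2*tot ≤ 1) ∧ ((¬(tot < -10 ∨ 3*tot ≥ 9)) → g ≤ 1))) ∧ ((¬(tot > lim + 9 ∧ lim = 1)) → (((tot < -10 ∨ 3*tot ≥ 9) → 2*tot ≤ 1) ∧ ((¬(tot < -10 ∨ 3*tot ≥ 9)) → g ≤ 1))).
Before the if: (3*g > 5 → (((tot < -10 ∨ 3*c ≥ 9) → 2*tot ≤ 1) ∧ ((¬(tot < -10 ∨ 3*c ≥ 9)) → g ≤ 1))) ∧ ((¬(3*g > 5)) → (((tot > lim + 9 ∧ lim = 1) → (((tot < -10 ∨ 3*tot ≥ 9) → 2*tot ≤ 1) ∧ ((¬(tot < -10 ∨ 3*tot ≥ 9)) → g ≤ 1))) ∧ ((¬(tot > lim + 9 ∧ lim = 1)) → (((tot < -10 ∨ 3*tot ≥ 9) → 2*tot ≤ 1) ∧ ((¬(tot < -10 ∨ 3*tot ≥ 9)) → g ≤ 1)))))
Before assert ¬(lim + 3*c - 2 > 2): (¬(3*c + lim > 4)) ∧ (3*g > 5 → (((tot < -10 ∨ 3*c ≥ 9) → 2*tot ≤ 1) ∧ ((¬(tot < -10 ∨ 3*c ≥ 9)) → g ≤ 1))) ∧ ((¬(3*g > 5)) → (((tot > lim + 9 ∧ lim = 1) → (((tot < -10 ∨ 3*tot ≥ 9) → 2*tot ≤ 1) ∧ ((¬(tot < -10 ∨ 3*tot ≥ 9)) → g ≤ 1))) ∧ ((¬(tot > lim + 9 ∧ lim = 1)) → (((tot < -10 ∨ 3*tot ≥ 9) → 2*tot ≤ 1) ∧ ((¬(tot < -10 ∨ 3*tot ≥ 9)) → g ≤ 1)))))
Answer: WP = (¬(3*c + lim > 4)) ∧ (3*g > 5 → (((tot < -10 ∨ 3*c ≥ 9) → 2*tot ≤ 1) ∧ ((¬(tot < -10 ∨ 3*c ≥ 9)) → g ≤ 1))) ∧ ((¬(3*g > 5)) → (((tot > lim + 9 ∧ lim = 1) → (((tot < -10 ∨ 3*tot ≥ 9) → 2*tot ≤ 1) ∧ ((¬(tot < -10 ∨ 3*tot ≥ 9)) → g ≤ 1))) ∧ ((¬(tot > lim + 9 ∧ lim = 1)) → (((tot < -10 ∨ 3*tot ≥ 9) → 2*tot ≤ 1) ∧ ((¬(tot < -10 ∨ 3*tot ≥ 9)) → g ≤ 1)))))


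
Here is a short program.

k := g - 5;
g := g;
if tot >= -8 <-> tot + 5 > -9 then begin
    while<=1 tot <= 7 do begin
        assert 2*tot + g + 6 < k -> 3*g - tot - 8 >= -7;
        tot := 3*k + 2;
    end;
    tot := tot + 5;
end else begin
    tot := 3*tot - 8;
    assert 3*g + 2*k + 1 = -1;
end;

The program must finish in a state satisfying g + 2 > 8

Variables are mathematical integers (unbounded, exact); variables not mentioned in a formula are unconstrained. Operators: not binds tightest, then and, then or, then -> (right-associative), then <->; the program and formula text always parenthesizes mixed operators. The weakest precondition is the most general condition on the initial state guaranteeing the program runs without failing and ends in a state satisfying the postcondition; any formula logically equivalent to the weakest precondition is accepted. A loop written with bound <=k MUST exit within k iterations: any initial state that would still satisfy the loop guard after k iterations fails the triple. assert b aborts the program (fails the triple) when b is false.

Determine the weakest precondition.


Working backward. After the program, the postcondition g + 2 > 8 must hold; in canonical form it is g > 6.
Then branch requires (tot <= 7 -> ((g + 2*tot < k - 6 -> 3*g >= tot + 1) and (not (3*k <= 5)) and g > 6)) and ((not (tot <= 7)) -> g > 6); else branch requires 3*g + 2*k = -2 and g > 6.
Before the if: ((tot >= -8 <-> tot > -14) -> ((tot <= 7 -> ((g + 2*tot < k - 6 -> 3*g >= tot + 1) and (not (3*k <= 5)) and g > 6)) and ((not (tot <= 7)) -> g > 6))) and ((not (tot >= -8 <-> tot > -14)) -> (3*g + 2*k = -2 and g > 6))
Before g := g: ((tot >= -8 <-> tot > -14) -> ((tot <= 7 -> ((g + 2*tot < k - 6 -> 3*g >= tot + 1) and (not (3*k <= 5)) and g > 6)) and ((not (tot <= 7)) -> g > 6))) and ((not (tot >= -8 <-> tot > -14)) -> (3*g + 2*k = -2 and g > 6))
Before k := g - 5: ((tot >= -8 <-> tot > -14) -> ((tot <= 7 -> ((2*tot < -11 -> 3*g >= tot + 1) and (not (3*g <= 20)) and g > 6)) and ((not (tot <= 7)) -> g > 6))) and ((not (tot >= -8 <-> tot > -14)) -> (5*g = 8 and g > 6))
Answer: WP = ((tot >= -8 <-> tot > -14) -> ((tot <= 7 -> ((2*tot < -11 -> 3*g >= tot + 1) and (not (3*g <= 20)) and g > 6)) and ((not (tot <= 7)) -> g > 6))) and ((not (tot >= -8 <-> tot > -14)) -> (5*g = 8 and g > 6))


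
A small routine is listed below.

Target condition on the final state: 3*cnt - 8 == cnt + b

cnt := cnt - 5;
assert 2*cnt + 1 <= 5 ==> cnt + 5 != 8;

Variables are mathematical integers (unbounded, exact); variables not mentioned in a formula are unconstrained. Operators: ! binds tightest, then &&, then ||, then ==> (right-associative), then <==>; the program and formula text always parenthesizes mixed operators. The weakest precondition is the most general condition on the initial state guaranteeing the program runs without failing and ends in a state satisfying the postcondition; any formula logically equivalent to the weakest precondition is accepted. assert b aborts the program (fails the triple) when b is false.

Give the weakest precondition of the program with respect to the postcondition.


Working backward. After the program, the postcondition 3*cnt - 8 == cnt + b must hold; in canonical form it is 2*cnt == b + 8.
Before assert 2*cnt + 1 <= 5 ==> cnt + 5 != 8: (2*cnt <= 4 ==> cnt != 3) && 2*cnt == b + 8
Before cnt := cnt - 5: (2*cnt <= 14 ==> cnt != 8) && 2*cnt == b + 18
Answer: WP = (2*cnt <= 14 ==> cnt != 8) && 2*cnt == b + 18
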